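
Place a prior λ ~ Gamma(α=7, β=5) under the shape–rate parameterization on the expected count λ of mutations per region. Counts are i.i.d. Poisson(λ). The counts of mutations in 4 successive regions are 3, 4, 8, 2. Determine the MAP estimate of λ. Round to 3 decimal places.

Σxᵢ = 3+4+8+2 = 17, with n = 4.
Posterior ∝ λ^6e^(−5λ) · λ^17e^(−4λ) = λ^23e^(−9λ), i.e. Gamma(shape=24, rate=9).
The mode of a Gamma(a, b) with a ≥ 1 (shape–rate) is (a−1)/b = 23/9 ≈ 2.556.

λ̂_MAP = 2.556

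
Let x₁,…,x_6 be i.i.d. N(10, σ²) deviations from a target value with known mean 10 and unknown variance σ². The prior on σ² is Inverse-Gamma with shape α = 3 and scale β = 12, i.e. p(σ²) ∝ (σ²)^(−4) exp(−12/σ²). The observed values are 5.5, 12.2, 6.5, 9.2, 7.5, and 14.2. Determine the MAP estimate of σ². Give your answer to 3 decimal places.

σ̂²_MAP = 6.134

Sum of squared deviations about the known mean: SS = (5.5−10)² + (12.2−10)² + (6.5−10)² + (9.2−10)² + (7.5−10)² + (14.2−10)² = 61.87.
The Normal likelihood contributes (σ²)^(−n/2) exp(−SS/(2σ²)), so the posterior is Inverse-Gamma(α + n/2, β + SS/2) = Inverse-Gamma(6, 42.935).
The mode of Inverse-Gamma(a, b) is b/(a+1) = 42.935/7 ≈ 6.134.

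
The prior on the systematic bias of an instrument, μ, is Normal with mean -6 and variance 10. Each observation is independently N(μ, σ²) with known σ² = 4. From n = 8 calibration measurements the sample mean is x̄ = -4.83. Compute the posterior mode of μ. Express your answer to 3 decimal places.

n = 8, x̄ = -4.83.
For a Normal prior and Normal likelihood with known variance, the posterior is Normal; its mode equals its mean, the precision-weighted average.
Prior precision 1/σ₀² = 1/10 = 0.1; data precision n/σ² = 8/4 = 2.
μ̂ = (0.1·(-6) + 2·(-4.83)) / (0.1 + 2) = (-10.26)/2.1 = -171/35 ≈ -4.886.

μ̂_MAP = -4.886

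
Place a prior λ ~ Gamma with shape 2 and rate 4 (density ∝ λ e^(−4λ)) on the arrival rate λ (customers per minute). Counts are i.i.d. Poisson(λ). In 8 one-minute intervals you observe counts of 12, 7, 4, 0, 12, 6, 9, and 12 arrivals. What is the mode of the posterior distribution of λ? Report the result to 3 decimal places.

Σxᵢ = 12+7+4+0+12+6+9+12 = 62, with n = 8.
Posterior ∝ λe^(−4λ) · λ^62e^(−8λ) = λ^63e^(−12λ), i.e. Gamma(shape=64, rate=12).
The mode of a Gamma(a, b) with a ≥ 1 (shape–rate) is (a−1)/b = 63/12 ≈ 5.250.

λ̂_MAP = 5.250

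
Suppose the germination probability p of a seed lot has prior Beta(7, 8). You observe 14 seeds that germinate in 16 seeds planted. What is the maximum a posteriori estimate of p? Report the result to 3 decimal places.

p̂_MAP = 0.690

Prior: Beta(7, 8).
Data: 14 successes in 16 trials. The binomial likelihood contributes p^14(1−p)^2, so the posterior is Beta(7+14, 8+2) = Beta(21, 10).
For Beta(a, b) with a, b > 1 the mode is (a−1)/(a+b−2) = 20/29 ≈ 0.690.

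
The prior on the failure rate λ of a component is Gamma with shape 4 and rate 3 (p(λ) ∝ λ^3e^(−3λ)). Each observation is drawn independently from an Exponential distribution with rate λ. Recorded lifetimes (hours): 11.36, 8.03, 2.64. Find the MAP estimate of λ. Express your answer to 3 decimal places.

λ̂_MAP = 0.240

The Exponential(rate=λ) likelihood is ∝ λ^n e^(−λΣtᵢ). Here n = 3 and Σtᵢ = 11.36 + 8.03 + 2.64 = 22.03.
Posterior ∝ λ^3e^(−3λ) · λ^3e^(−22.03λ) = λ^6e^(−25.03λ), i.e. Gamma(7, 25.03).
Mode = (a−1)/b = 6/25.03 ≈ 0.240.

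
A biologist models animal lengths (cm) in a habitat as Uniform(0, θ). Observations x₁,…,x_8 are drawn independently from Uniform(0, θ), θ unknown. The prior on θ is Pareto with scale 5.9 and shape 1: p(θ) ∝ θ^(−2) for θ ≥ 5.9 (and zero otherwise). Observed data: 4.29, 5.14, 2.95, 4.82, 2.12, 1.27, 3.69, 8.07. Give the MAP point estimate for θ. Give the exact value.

θ̂_MAP = 8.07

The Uniform(0, θ) likelihood is θ^(−n) for θ ≥ max(xᵢ), zero otherwise. Here max(xᵢ) = 8.07.
Posterior ∝ θ^(−2) · θ^(−8) = θ^(−10) on θ ≥ max(5.9, 8.07) = 8.07.
This density is strictly decreasing in θ, so the posterior mode lies at the lower boundary of the support.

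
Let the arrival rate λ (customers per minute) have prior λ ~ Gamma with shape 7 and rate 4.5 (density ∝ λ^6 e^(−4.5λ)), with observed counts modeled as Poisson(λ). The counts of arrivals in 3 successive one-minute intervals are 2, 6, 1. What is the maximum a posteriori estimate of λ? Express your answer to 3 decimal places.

Σxᵢ = 2+6+1 = 9, with n = 3.
Posterior ∝ λ^6e^(−4.5λ) · λ^9e^(−3λ) = λ^15e^(−7.5λ), i.e. Gamma(shape=16, rate=7.5).
The mode of a Gamma(a, b) with a ≥ 1 (shape–rate) is (a−1)/b = 15/7.5 ≈ 2.000.

λ̂_MAP = 2.000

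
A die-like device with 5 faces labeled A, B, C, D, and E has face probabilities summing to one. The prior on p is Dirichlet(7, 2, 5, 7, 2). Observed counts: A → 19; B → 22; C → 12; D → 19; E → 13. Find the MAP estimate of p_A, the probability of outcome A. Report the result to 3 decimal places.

MAP estimate of p_A = 0.243

The posterior is Dirichlet(αᵢ + nᵢ) = Dirichlet(26, 24, 17, 26, 15).
For a Dirichlet(a₁,…,a_K) with all aᵢ > 1, the mode has j-th component (aⱼ − 1)/(Σaᵢ − K).
Here Σaᵢ = 108 and K = 5, so p_A = (26 − 1)/(108 − 5) = 25/103 ≈ 0.243.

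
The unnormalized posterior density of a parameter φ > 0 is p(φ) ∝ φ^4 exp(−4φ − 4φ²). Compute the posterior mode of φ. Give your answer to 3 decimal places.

ℓ'(φ) = 4/φ − 4 − 8φ. Setting this to zero and multiplying by φ: 8φ² + 4φ − 4 = 0.
φ = (−4 + √(4² + 4·8·4)) / (2·8) = (−4 + √144) / 16 = (−4 + 12)/16 = 1/2.
ℓ''(φ) = −4/φ² − 8 < 0, confirming a maximum.

φ̂_MAP = 0.500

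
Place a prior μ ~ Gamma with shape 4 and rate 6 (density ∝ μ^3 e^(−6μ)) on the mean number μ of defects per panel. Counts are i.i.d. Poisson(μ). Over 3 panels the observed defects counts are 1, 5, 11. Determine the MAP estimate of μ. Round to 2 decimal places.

μ̂_MAP = 2.22

Σxᵢ = 1+5+11 = 17, with n = 3.
Posterior ∝ μ^3e^(−6μ) · μ^17e^(−3μ) = μ^20e^(−9μ), i.e. Gamma(shape=21, rate=9).
The mode of a Gamma(a, b) with a ≥ 1 (shape–rate) is (a−1)/b = 20/9 ≈ 2.22.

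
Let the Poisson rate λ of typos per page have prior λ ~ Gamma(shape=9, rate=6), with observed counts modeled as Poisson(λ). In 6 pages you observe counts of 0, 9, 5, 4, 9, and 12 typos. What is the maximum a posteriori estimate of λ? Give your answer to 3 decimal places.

λ̂_MAP = 3.917

Σxᵢ = 0+9+5+4+9+12 = 39, with n = 6.
Posterior ∝ λ^8e^(−6λ) · λ^39e^(−6λ) = λ^47e^(−12λ), i.e. Gamma(shape=48, rate=12).
The mode of a Gamma(a, b) with a ≥ 1 (shape–rate) is (a−1)/b = 47/12 ≈ 3.917.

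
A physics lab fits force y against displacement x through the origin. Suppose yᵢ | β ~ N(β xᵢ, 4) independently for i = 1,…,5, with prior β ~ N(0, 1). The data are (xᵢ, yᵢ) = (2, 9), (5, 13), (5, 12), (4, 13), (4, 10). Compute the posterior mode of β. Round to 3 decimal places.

β̂_MAP = 2.611

log p(β | y) = −Σ(yᵢ − βxᵢ)²/(2·4) − β²/(2·1) + const.
Setting the derivative to zero: Σxᵢ(yᵢ − βxᵢ)/4 − β/1 = 0, so β = Σxᵢyᵢ / (Σxᵢ² + σ²/τ²).
Σxᵢyᵢ = 2·9 + 5·13 + 5·12 + 4·13 + 4·10 = 235; Σxᵢ² = 86; σ²/τ² = 4.
β̂_MAP = 235 / (86 + 4) = 235/90 ≈ 2.611.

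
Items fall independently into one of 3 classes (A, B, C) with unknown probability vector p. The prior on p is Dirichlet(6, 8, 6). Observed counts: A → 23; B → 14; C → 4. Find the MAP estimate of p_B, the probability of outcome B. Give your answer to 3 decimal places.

The posterior is Dirichlet(αᵢ + nᵢ) = Dirichlet(29, 22, 10).
For a Dirichlet(a₁,…,a_K) with all aᵢ > 1, the mode has j-th component (aⱼ − 1)/(Σaᵢ − K).
Here Σaᵢ = 61 and K = 3, so p_B = (22 − 1)/(61 − 3) = 21/58 ≈ 0.362.

MAP estimate of p_B = 0.362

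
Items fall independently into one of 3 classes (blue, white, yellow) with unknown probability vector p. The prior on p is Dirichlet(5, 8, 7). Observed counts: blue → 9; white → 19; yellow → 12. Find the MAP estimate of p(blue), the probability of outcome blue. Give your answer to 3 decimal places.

MAP estimate of p(blue) = 0.228

The posterior is Dirichlet(αᵢ + nᵢ) = Dirichlet(14, 27, 19).
For a Dirichlet(a₁,…,a_K) with all aᵢ > 1, the mode has j-th component (aⱼ − 1)/(Σaᵢ − K).
Here Σaᵢ = 60 and K = 3, so p(blue) = (14 − 1)/(60 − 3) = 13/57 ≈ 0.228.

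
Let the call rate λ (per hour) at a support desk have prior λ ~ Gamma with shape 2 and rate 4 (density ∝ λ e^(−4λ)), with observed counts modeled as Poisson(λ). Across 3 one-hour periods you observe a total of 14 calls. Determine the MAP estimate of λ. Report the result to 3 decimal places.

Σxᵢ = 14, n = 3.
Posterior ∝ λe^(−4λ) · λ^14e^(−3λ) = λ^15e^(−7λ), i.e. Gamma(shape=16, rate=7).
The mode of a Gamma(a, b) with a ≥ 1 (shape–rate) is (a−1)/b = 15/7 ≈ 2.143.

λ̂_MAP = 2.143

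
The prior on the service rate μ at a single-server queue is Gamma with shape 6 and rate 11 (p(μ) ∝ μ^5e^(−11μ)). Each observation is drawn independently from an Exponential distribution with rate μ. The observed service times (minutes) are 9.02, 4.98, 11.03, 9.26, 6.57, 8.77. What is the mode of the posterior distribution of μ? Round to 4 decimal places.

μ̂_MAP = 0.1814

The Exponential(rate=μ) likelihood is ∝ μ^n e^(−μΣtᵢ). Here n = 6 and Σtᵢ = 9.02 + 4.98 + 11.03 + 9.26 + 6.57 + 8.77 = 49.63.
Posterior ∝ μ^5e^(−11μ) · μ^6e^(−49.63μ) = μ^11e^(−60.63μ), i.e. Gamma(12, 60.63).
Mode = (a−1)/b = 11/60.63 ≈ 0.1814.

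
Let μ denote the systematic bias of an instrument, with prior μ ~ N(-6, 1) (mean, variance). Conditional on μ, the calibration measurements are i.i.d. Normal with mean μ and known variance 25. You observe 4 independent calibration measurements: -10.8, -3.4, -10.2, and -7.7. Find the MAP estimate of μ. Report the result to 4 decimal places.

μ̂_MAP = -6.2793

n = 4; x̄ = ((-10.8) + (-3.4) + (-10.2) + (-7.7))/4 = -32.1/4 = -8.025.
For a Normal prior and Normal likelihood with known variance, the posterior is Normal; its mode equals its mean, the precision-weighted average.
Prior precision 1/σ₀² = 1/1 = 1; data precision n/σ² = 4/25 = 0.16.
μ̂ = (1·(-6) + 0.16·(-8.025)) / (1 + 0.16) = (-7.284)/1.16 = -1821/290 ≈ -6.2793.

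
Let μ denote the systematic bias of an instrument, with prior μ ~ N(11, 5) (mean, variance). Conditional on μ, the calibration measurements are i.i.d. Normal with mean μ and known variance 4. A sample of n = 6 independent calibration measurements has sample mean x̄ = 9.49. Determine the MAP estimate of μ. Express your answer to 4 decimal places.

μ̂_MAP = 9.6676

n = 6, x̄ = 9.49.
For a Normal prior and Normal likelihood with known variance, the posterior is Normal; its mode equals its mean, the precision-weighted average.
Prior precision 1/σ₀² = 1/5 = 0.2; data precision n/σ² = 6/4 = 1.5.
μ̂ = (0.2·11 + 1.5·9.49) / (0.2 + 1.5) = 16.435/1.7 = 3287/340 ≈ 9.6676.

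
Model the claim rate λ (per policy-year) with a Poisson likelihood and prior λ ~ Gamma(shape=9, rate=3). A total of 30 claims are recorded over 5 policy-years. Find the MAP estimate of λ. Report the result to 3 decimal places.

Σxᵢ = 30, n = 5.
Posterior ∝ λ^8e^(−3λ) · λ^30e^(−5λ) = λ^38e^(−8λ), i.e. Gamma(shape=39, rate=8).
The mode of a Gamma(a, b) with a ≥ 1 (shape–rate) is (a−1)/b = 38/8 ≈ 4.750.

λ̂_MAP = 4.750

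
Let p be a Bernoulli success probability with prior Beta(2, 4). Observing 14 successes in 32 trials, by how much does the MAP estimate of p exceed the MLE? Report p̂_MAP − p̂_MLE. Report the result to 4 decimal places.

MAP − MLE = -0.0208

Posterior is Beta(16, 22); MAP = (16−1)/(38−2) = 15/36 ≈ 0.41667.
MLE ignores the prior: p̂_MLE = k/n = 14/32 ≈ 0.43750.
Difference = 15/36 − 14/32 = -1/48 ≈ -0.0208.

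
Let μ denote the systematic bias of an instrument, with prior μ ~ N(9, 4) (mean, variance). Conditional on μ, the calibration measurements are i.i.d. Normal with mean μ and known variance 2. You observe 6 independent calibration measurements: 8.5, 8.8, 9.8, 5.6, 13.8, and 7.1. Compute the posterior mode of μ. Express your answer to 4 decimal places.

μ̂_MAP = 8.9385

n = 6; x̄ = (8.5 + 8.8 + 9.8 + 5.6 + 13.8 + 7.1)/6 = 53.6/6 = 134/15 ≈ 8.9333.
For a Normal prior and Normal likelihood with known variance, the posterior is Normal; its mode equals its mean, the precision-weighted average.
Prior precision 1/σ₀² = 1/4 = 0.25; data precision n/σ² = 6/2 = 3.
μ̂ = (0.25·9 + 3·(134/15)) / (0.25 + 3) = 29.05/3.25 = 581/65 ≈ 8.9385.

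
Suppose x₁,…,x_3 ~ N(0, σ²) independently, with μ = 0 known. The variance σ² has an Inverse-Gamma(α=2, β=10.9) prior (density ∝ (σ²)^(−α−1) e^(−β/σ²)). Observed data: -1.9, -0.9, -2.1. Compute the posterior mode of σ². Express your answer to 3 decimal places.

σ̂²_MAP = 3.403

Sum of squared deviations about the known mean: SS = (-1.9−0)² + (-0.9−0)² + (-2.1−0)² = 8.83.
The Normal likelihood contributes (σ²)^(−n/2) exp(−SS/(2σ²)), so the posterior is Inverse-Gamma(α + n/2, β + SS/2) = Inverse-Gamma(3.5, 15.315).
The mode of Inverse-Gamma(a, b) is b/(a+1) = 15.315/4.5 ≈ 3.403.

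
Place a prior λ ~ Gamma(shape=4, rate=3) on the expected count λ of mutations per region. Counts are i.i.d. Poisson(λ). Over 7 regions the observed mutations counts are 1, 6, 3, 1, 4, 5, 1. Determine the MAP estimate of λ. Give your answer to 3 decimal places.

Σxᵢ = 1+6+3+1+4+5+1 = 21, with n = 7.
Posterior ∝ λ^3e^(−3λ) · λ^21e^(−7λ) = λ^24e^(−10λ), i.e. Gamma(shape=25, rate=10).
The mode of a Gamma(a, b) with a ≥ 1 (shape–rate) is (a−1)/b = 24/10 ≈ 2.400.

λ̂_MAP = 2.400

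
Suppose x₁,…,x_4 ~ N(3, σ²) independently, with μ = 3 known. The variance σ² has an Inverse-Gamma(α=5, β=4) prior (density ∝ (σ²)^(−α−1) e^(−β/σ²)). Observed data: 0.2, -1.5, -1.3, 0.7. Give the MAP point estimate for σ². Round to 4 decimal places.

Sum of squared deviations about the known mean: SS = (0.2−3)² + (-1.5−3)² + (-1.3−3)² + (0.7−3)² = 51.87.
The Normal likelihood contributes (σ²)^(−n/2) exp(−SS/(2σ²)), so the posterior is Inverse-Gamma(α + n/2, β + SS/2) = Inverse-Gamma(7, 29.935).
The mode of Inverse-Gamma(a, b) is b/(a+1) = 29.935/8 ≈ 3.7419.

σ̂²_MAP = 3.7419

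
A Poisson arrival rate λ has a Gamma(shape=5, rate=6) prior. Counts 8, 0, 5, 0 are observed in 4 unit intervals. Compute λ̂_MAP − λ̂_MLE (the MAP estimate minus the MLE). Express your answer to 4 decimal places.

Σxᵢ = 13. Posterior is Gamma(18, 10); MAP = (18−1)/10 = 17/10 ≈ 1.70000.
MLE = x̄ = 13/4 ≈ 3.25000.
Difference = 17/10 − 13/4 = -31/20 ≈ -1.5500.

MAP − MLE = -1.5500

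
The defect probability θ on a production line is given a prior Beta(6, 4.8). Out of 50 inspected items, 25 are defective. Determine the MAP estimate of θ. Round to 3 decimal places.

θ̂_MAP = 0.510

Prior: Beta(6, 4.8).
Data: 25 successes in 50 trials. The binomial likelihood contributes θ^25(1−θ)^25, so the posterior is Beta(6+25, 4.8+25) = Beta(31, 29.8).
For Beta(a, b) with a, b > 1 the mode is (a−1)/(a+b−2) = 30/58.8 ≈ 0.510.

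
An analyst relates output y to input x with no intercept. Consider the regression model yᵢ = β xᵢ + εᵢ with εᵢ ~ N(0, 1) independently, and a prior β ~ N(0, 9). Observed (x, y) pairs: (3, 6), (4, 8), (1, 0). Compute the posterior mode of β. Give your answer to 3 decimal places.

log p(β | y) = −Σ(yᵢ − βxᵢ)²/(2·1) − β²/(2·9) + const.
Setting the derivative to zero: Σxᵢ(yᵢ − βxᵢ)/1 − β/9 = 0, so β = Σxᵢyᵢ / (Σxᵢ² + σ²/τ²).
Σxᵢyᵢ = 3·6 + 4·8 + 1·0 = 50; Σxᵢ² = 26; σ²/τ² = 1/9.
β̂_MAP = 50 / (26 + 1/9) = 50/(235/9) = 90/47 ≈ 1.915.

β̂_MAP = 1.915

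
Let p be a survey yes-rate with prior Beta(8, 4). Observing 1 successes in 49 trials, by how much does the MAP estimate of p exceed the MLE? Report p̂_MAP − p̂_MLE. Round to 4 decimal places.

Posterior is Beta(9, 52); MAP = (9−1)/(61−2) = 8/59 ≈ 0.13559.
MLE ignores the prior: p̂_MLE = k/n = 1/49 ≈ 0.02041.
Difference = 8/59 − 1/49 = 333/2891 ≈ 0.1152.

MAP − MLE = 0.1152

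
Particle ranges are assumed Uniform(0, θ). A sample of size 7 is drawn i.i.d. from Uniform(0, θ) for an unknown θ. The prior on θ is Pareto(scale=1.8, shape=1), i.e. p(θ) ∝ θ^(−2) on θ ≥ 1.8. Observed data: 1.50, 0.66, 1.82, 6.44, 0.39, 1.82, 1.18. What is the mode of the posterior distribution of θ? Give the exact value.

θ̂_MAP = 6.44

The Uniform(0, θ) likelihood is θ^(−n) for θ ≥ max(xᵢ), zero otherwise. Here max(xᵢ) = 6.44.
Posterior ∝ θ^(−2) · θ^(−7) = θ^(−9) on θ ≥ max(1.8, 6.44) = 6.44.
This density is strictly decreasing in θ, so the posterior mode lies at the lower boundary of the support.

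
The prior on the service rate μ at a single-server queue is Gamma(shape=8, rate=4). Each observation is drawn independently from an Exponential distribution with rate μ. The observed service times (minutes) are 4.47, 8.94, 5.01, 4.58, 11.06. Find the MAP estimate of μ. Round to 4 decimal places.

The Exponential(rate=μ) likelihood is ∝ μ^n e^(−μΣtᵢ). Here n = 5 and Σtᵢ = 4.47 + 8.94 + 5.01 + 4.58 + 11.06 = 34.06.
Posterior ∝ μ^7e^(−4μ) · μ^5e^(−34.06μ) = μ^12e^(−38.06μ), i.e. Gamma(13, 38.06).
Mode = (a−1)/b = 12/38.06 ≈ 0.3153.

μ̂_MAP = 0.3153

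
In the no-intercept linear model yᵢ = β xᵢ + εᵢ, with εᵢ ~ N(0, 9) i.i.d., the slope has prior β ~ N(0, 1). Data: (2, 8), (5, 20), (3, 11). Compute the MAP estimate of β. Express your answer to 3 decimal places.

log p(β | y) = −Σ(yᵢ − βxᵢ)²/(2·9) − β²/(2·1) + const.
Setting the derivative to zero: Σxᵢ(yᵢ − βxᵢ)/9 − β/1 = 0, so β = Σxᵢyᵢ / (Σxᵢ² + σ²/τ²).
Σxᵢyᵢ = 2·8 + 5·20 + 3·11 = 149; Σxᵢ² = 38; σ²/τ² = 9.
β̂_MAP = 149 / (38 + 9) = 149/47 ≈ 3.170.

β̂_MAP = 3.170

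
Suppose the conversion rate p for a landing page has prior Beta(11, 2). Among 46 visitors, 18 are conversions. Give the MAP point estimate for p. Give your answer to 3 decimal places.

p̂_MAP = 0.491

Prior: Beta(11, 2).
Data: 18 successes in 46 trials. The binomial likelihood contributes p^18(1−p)^28, so the posterior is Beta(11+18, 2+28) = Beta(29, 30).
For Beta(a, b) with a, b > 1 the mode is (a−1)/(a+b−2) = 28/57 ≈ 0.491.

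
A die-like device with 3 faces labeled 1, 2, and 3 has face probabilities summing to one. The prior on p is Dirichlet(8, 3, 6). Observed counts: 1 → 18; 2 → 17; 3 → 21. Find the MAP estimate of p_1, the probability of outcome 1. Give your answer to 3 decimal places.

The posterior is Dirichlet(αᵢ + nᵢ) = Dirichlet(26, 20, 27).
For a Dirichlet(a₁,…,a_K) with all aᵢ > 1, the mode has j-th component (aⱼ − 1)/(Σaᵢ − K).
Here Σaᵢ = 73 and K = 3, so p_1 = (26 − 1)/(73 − 3) = 25/70 ≈ 0.357.

MAP estimate: 0.357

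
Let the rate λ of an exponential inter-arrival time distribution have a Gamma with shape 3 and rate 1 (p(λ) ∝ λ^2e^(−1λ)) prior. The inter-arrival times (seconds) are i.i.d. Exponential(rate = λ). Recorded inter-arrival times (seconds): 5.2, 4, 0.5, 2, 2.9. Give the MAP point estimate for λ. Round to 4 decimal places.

λ̂_MAP = 0.4487

The Exponential(rate=λ) likelihood is ∝ λ^n e^(−λΣtᵢ). Here n = 5 and Σtᵢ = 5.2 + 4 + 0.5 + 2 + 2.9 = 14.6.
Posterior ∝ λ^2e^(−1λ) · λ^5e^(−14.6λ) = λ^7e^(−15.6λ), i.e. Gamma(8, 15.6).
Mode = (a−1)/b = 7/15.6 ≈ 0.4487.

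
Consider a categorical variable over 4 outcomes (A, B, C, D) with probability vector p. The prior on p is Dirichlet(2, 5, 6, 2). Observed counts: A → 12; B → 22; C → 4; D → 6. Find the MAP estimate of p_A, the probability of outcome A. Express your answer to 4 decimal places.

The posterior is Dirichlet(αᵢ + nᵢ) = Dirichlet(14, 27, 10, 8).
For a Dirichlet(a₁,…,a_K) with all aᵢ > 1, the mode has j-th component (aⱼ − 1)/(Σaᵢ − K).
Here Σaᵢ = 59 and K = 4, so p_A = (14 − 1)/(59 − 4) = 13/55 ≈ 0.2364.

MAP estimate of p_A = 0.2364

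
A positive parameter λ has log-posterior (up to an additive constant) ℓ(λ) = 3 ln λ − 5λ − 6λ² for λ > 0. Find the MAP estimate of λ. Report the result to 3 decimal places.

λ̂_MAP = 0.333

ℓ'(λ) = 3/λ − 5 − 12λ. Setting this to zero and multiplying by λ: 12λ² + 5λ − 3 = 0.
λ = (−5 + √(5² + 4·12·3)) / (2·12) = (−5 + √169) / 24 = (−5 + 13)/24 = 1/3.
ℓ''(λ) = −3/λ² − 12 < 0, confirming a maximum.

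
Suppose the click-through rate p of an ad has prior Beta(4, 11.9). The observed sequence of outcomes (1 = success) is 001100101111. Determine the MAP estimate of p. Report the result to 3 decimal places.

Prior: Beta(4, 11.9).
Data: 7 successes in 12 trials (from the sequence). The binomial likelihood contributes p^7(1−p)^5, so the posterior is Beta(4+7, 11.9+5) = Beta(11, 16.9).
For Beta(a, b) with a, b > 1 the mode is (a−1)/(a+b−2) = 10/25.9 ≈ 0.386.

p̂_MAP = 0.386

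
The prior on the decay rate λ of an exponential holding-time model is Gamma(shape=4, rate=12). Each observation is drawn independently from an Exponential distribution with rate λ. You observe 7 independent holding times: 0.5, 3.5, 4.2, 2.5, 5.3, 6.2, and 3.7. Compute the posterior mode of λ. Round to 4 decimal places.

λ̂_MAP = 0.2639

The Exponential(rate=λ) likelihood is ∝ λ^n e^(−λΣtᵢ). Here n = 7 and Σtᵢ = 0.5 + 3.5 + 4.2 + 2.5 + 5.3 + 6.2 + 3.7 = 25.9.
Posterior ∝ λ^3e^(−12λ) · λ^7e^(−25.9λ) = λ^10e^(−37.9λ), i.e. Gamma(11, 37.9).
Mode = (a−1)/b = 10/37.9 ≈ 0.2639.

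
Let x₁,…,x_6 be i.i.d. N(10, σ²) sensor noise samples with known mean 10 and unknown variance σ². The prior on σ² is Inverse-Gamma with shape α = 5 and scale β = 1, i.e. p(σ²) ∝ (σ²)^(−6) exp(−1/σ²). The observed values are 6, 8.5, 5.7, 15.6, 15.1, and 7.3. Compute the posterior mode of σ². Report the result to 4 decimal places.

Sum of squared deviations about the known mean: SS = (6−10)² + (8.5−10)² + (5.7−10)² + (15.6−10)² + (15.1−10)² + (7.3−10)² = 101.4.
The Normal likelihood contributes (σ²)^(−n/2) exp(−SS/(2σ²)), so the posterior is Inverse-Gamma(α + n/2, β + SS/2) = Inverse-Gamma(8, 51.7).
The mode of Inverse-Gamma(a, b) is b/(a+1) = 51.7/9 ≈ 5.7444.

σ̂²_MAP = 5.7444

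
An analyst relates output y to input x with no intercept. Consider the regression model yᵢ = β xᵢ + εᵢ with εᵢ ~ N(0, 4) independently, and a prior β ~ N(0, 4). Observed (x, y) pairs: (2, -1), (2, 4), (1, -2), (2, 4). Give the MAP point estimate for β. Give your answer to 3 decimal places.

log p(β | y) = −Σ(yᵢ − βxᵢ)²/(2·4) − β²/(2·4) + const.
Setting the derivative to zero: Σxᵢ(yᵢ − βxᵢ)/4 − β/4 = 0, so β = Σxᵢyᵢ / (Σxᵢ² + σ²/τ²).
Σxᵢyᵢ = 2·(-1) + 2·4 + 1·(-2) + 2·4 = 12; Σxᵢ² = 13; σ²/τ² = 1.
β̂_MAP = 12 / (13 + 1) = 12/14 ≈ 0.857.

β̂_MAP = 0.857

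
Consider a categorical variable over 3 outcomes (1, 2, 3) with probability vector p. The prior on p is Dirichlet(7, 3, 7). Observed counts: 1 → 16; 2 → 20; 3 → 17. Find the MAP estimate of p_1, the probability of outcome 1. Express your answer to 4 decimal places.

The posterior is Dirichlet(αᵢ + nᵢ) = Dirichlet(23, 23, 24).
For a Dirichlet(a₁,…,a_K) with all aᵢ > 1, the mode has j-th component (aⱼ − 1)/(Σaᵢ − K).
Here Σaᵢ = 70 and K = 3, so p_1 = (23 − 1)/(70 − 3) = 22/67 ≈ 0.3284.

MAP estimate: 0.3284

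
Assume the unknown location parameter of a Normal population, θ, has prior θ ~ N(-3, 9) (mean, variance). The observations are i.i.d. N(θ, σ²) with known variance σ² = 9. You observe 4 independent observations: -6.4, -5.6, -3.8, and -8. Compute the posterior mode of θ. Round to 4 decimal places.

θ̂_MAP = -5.3600

n = 4; x̄ = ((-6.4) + (-5.6) + (-3.8) + (-8))/4 = -23.8/4 = -5.95.
For a Normal prior and Normal likelihood with known variance, the posterior is Normal; its mode equals its mean, the precision-weighted average.
Prior precision 1/σ₀² = 1/9; data precision n/σ² = 4/9.
θ̂ = ((1/9)·(-3) + (4/9)·(-5.95)) / (1/9 + 4/9) = (-134/45)/(5/9) = -5.3600.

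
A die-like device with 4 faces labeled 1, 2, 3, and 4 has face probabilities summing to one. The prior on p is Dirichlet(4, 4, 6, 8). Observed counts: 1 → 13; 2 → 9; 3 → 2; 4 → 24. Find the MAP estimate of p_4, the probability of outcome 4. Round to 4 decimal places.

The posterior is Dirichlet(αᵢ + nᵢ) = Dirichlet(17, 13, 8, 32).
For a Dirichlet(a₁,…,a_K) with all aᵢ > 1, the mode has j-th component (aⱼ − 1)/(Σaᵢ − K).
Here Σaᵢ = 70 and K = 4, so p_4 = (32 − 1)/(70 − 4) = 31/66 ≈ 0.4697.

MAP estimate: 0.4697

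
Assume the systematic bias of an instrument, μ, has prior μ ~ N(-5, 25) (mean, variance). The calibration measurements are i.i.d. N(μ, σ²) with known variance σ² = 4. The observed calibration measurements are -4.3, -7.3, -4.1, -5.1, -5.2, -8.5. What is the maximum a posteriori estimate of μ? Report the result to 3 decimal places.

μ̂_MAP = -5.731

n = 6; x̄ = ((-4.3) + (-7.3) + (-4.1) + (-5.1) + (-5.2) + (-8.5))/6 = -34.5/6 = -5.75.
For a Normal prior and Normal likelihood with known variance, the posterior is Normal; its mode equals its mean, the precision-weighted average.
Prior precision 1/σ₀² = 1/25 = 0.04; data precision n/σ² = 6/4 = 1.5.
μ̂ = (0.04·(-5) + 1.5·(-5.75)) / (0.04 + 1.5) = (-8.825)/1.54 = -1765/308 ≈ -5.731.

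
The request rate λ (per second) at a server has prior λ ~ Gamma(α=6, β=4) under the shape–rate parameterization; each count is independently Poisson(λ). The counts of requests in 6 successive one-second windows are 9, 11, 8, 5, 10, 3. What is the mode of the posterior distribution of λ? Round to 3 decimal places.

Σxᵢ = 9+11+8+5+10+3 = 46, with n = 6.
Posterior ∝ λ^5e^(−4λ) · λ^46e^(−6λ) = λ^51e^(−10λ), i.e. Gamma(shape=52, rate=10).
The mode of a Gamma(a, b) with a ≥ 1 (shape–rate) is (a−1)/b = 51/10 ≈ 5.100.

λ̂_MAP = 5.100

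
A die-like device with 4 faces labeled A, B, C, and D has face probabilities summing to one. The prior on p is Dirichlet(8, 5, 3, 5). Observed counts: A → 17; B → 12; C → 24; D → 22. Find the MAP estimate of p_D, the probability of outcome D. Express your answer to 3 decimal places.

MAP estimate of p_D = 0.283

The posterior is Dirichlet(αᵢ + nᵢ) = Dirichlet(25, 17, 27, 27).
For a Dirichlet(a₁,…,a_K) with all aᵢ > 1, the mode has j-th component (aⱼ − 1)/(Σaᵢ − K).
Here Σaᵢ = 96 and K = 4, so p_D = (27 − 1)/(96 − 4) = 26/92 ≈ 0.283.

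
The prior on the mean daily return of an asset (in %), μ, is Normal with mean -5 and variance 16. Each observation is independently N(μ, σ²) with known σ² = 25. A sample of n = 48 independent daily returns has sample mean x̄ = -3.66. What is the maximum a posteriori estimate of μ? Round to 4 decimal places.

n = 48, x̄ = -3.66.
For a Normal prior and Normal likelihood with known variance, the posterior is Normal; its mode equals its mean, the precision-weighted average.
Prior precision 1/σ₀² = 1/16 = 0.0625; data precision n/σ² = 48/25 = 1.92.
μ̂ = (0.0625·(-5) + 1.92·(-3.66)) / (0.0625 + 1.92) = (-7.3397)/1.9825 = -73397/19825 ≈ -3.7022.

μ̂_MAP = -3.7022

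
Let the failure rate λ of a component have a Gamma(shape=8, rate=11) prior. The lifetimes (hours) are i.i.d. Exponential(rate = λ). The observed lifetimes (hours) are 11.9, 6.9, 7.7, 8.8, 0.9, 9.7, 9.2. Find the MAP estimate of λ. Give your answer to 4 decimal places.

The Exponential(rate=λ) likelihood is ∝ λ^n e^(−λΣtᵢ). Here n = 7 and Σtᵢ = 11.9 + 6.9 + 7.7 + 8.8 + 0.9 + 9.7 + 9.2 = 55.1.
Posterior ∝ λ^7e^(−11λ) · λ^7e^(−55.1λ) = λ^14e^(−66.1λ), i.e. Gamma(15, 66.1).
Mode = (a−1)/b = 14/66.1 ≈ 0.2118.

λ̂_MAP = 0.2118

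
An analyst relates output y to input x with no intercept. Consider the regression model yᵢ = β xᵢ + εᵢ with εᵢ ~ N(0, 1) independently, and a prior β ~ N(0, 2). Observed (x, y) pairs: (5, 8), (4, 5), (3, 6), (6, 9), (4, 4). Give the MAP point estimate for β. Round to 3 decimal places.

β̂_MAP = 1.444

log p(β | y) = −Σ(yᵢ − βxᵢ)²/(2·1) − β²/(2·2) + const.
Setting the derivative to zero: Σxᵢ(yᵢ − βxᵢ)/1 − β/2 = 0, so β = Σxᵢyᵢ / (Σxᵢ² + σ²/τ²).
Σxᵢyᵢ = 5·8 + 4·5 + 3·6 + 6·9 + 4·4 = 148; Σxᵢ² = 102; σ²/τ² = 0.5.
β̂_MAP = 148 / (102 + 0.5) = 148/102.5 ≈ 1.444.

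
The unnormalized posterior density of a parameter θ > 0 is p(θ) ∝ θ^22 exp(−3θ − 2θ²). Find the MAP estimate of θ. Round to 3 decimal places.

ℓ'(θ) = 22/θ − 3 − 4θ. Setting this to zero and multiplying by θ: 4θ² + 3θ − 22 = 0.
θ = (−3 + √(3² + 4·4·22)) / (2·4) = (−3 + √361) / 8 = (−3 + 19)/8 = 2.
ℓ''(θ) = −22/θ² − 4 < 0, confirming a maximum.

θ̂_MAP = 2.000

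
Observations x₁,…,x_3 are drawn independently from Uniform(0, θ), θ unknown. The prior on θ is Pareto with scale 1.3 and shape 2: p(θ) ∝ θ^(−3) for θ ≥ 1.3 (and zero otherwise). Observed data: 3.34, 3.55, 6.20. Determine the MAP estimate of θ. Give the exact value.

θ̂_MAP = 6.20

The Uniform(0, θ) likelihood is θ^(−n) for θ ≥ max(xᵢ), zero otherwise. Here max(xᵢ) = 6.20.
Posterior ∝ θ^(−3) · θ^(−3) = θ^(−6) on θ ≥ max(1.3, 6.20) = 6.20.
This density is strictly decreasing in θ, so the posterior mode lies at the lower boundary of the support.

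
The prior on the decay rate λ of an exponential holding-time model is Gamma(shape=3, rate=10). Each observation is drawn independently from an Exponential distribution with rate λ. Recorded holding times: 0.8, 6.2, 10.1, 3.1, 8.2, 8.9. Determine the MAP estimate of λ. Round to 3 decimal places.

λ̂_MAP = 0.169

The Exponential(rate=λ) likelihood is ∝ λ^n e^(−λΣtᵢ). Here n = 6 and Σtᵢ = 0.8 + 6.2 + 10.1 + 3.1 + 8.2 + 8.9 = 37.3.
Posterior ∝ λ^2e^(−10λ) · λ^6e^(−37.3λ) = λ^8e^(−47.3λ), i.e. Gamma(9, 47.3).
Mode = (a−1)/b = 8/47.3 ≈ 0.169.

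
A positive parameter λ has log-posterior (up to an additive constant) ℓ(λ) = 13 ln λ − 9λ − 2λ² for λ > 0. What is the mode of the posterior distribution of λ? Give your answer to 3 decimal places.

ℓ'(λ) = 13/λ − 9 − 4λ. Setting this to zero and multiplying by λ: 4λ² + 9λ − 13 = 0.
λ = (−9 + √(9² + 4·4·13)) / (2·4) = (−9 + √289) / 8 = (−9 + 17)/8 = 1.
ℓ''(λ) = −13/λ² − 4 < 0, confirming a maximum.

λ̂_MAP = 1.000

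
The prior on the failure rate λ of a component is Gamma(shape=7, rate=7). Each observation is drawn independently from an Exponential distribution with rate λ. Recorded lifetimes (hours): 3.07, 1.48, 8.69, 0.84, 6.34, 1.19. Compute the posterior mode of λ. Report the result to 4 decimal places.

The Exponential(rate=λ) likelihood is ∝ λ^n e^(−λΣtᵢ). Here n = 6 and Σtᵢ = 3.07 + 1.48 + 8.69 + 0.84 + 6.34 + 1.19 = 21.61.
Posterior ∝ λ^6e^(−7λ) · λ^6e^(−21.61λ) = λ^12e^(−28.61λ), i.e. Gamma(13, 28.61).
Mode = (a−1)/b = 12/28.61 ≈ 0.4194.

λ̂_MAP = 0.4194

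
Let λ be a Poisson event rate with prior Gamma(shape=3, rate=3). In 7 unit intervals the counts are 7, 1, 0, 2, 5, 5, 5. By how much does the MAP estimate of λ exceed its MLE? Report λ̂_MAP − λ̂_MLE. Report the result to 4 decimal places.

Σxᵢ = 25. Posterior is Gamma(28, 10); MAP = (28−1)/10 = 27/10 ≈ 2.70000.
MLE = x̄ = 25/7 ≈ 3.57143.
Difference = 27/10 − 25/7 = -61/70 ≈ -0.8714.

MAP − MLE = -0.8714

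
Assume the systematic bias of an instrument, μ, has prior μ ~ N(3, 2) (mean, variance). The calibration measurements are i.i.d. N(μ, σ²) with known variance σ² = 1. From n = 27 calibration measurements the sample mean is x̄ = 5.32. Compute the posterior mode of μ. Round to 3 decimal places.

μ̂_MAP = 5.278

n = 27, x̄ = 5.32.
For a Normal prior and Normal likelihood with known variance, the posterior is Normal; its mode equals its mean, the precision-weighted average.
Prior precision 1/σ₀² = 1/2 = 0.5; data precision n/σ² = 27/1 = 27.
μ̂ = (0.5·3 + 27·5.32) / (0.5 + 27) = 145.14/27.5 = 7257/1375 ≈ 5.278.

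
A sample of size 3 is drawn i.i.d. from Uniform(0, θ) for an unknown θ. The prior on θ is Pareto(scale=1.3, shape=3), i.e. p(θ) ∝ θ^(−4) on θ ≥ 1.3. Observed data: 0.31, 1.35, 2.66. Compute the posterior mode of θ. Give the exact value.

The Uniform(0, θ) likelihood is θ^(−n) for θ ≥ max(xᵢ), zero otherwise. Here max(xᵢ) = 2.66.
Posterior ∝ θ^(−4) · θ^(−3) = θ^(−7) on θ ≥ max(1.3, 2.66) = 2.66.
This density is strictly decreasing in θ, so the posterior mode lies at the lower boundary of the support.

θ̂_MAP = 2.66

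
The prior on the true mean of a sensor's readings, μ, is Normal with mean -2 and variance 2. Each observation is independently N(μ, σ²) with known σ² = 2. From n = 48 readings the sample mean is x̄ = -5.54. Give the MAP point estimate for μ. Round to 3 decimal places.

μ̂_MAP = -5.468

n = 48, x̄ = -5.54.
For a Normal prior and Normal likelihood with known variance, the posterior is Normal; its mode equals its mean, the precision-weighted average.
Prior precision 1/σ₀² = 1/2 = 0.5; data precision n/σ² = 48/2 = 24.
μ̂ = (0.5·(-2) + 24·(-5.54)) / (0.5 + 24) = (-133.96)/24.5 = -6698/1225 ≈ -5.468.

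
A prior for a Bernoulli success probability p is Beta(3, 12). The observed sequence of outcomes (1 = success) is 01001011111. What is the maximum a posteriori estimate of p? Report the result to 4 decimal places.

Prior: Beta(3, 12).
Data: 7 successes in 11 trials (from the sequence). The binomial likelihood contributes p^7(1−p)^4, so the posterior is Beta(3+7, 12+4) = Beta(10, 16).
For Beta(a, b) with a, b > 1 the mode is (a−1)/(a+b−2) = 9/24 ≈ 0.3750.

p̂_MAP = 0.3750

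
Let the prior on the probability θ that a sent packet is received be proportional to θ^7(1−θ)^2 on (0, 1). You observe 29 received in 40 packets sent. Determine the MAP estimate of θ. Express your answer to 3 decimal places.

The prior density ∝ θ^7(1−θ)^2 is the kernel of Beta(8, 3).
Data: 29 successes in 40 trials. The binomial likelihood contributes θ^29(1−θ)^11, so the posterior is Beta(8+29, 3+11) = Beta(37, 14).
For Beta(a, b) with a, b > 1 the mode is (a−1)/(a+b−2) = 36/49 ≈ 0.735.

θ̂_MAP = 0.735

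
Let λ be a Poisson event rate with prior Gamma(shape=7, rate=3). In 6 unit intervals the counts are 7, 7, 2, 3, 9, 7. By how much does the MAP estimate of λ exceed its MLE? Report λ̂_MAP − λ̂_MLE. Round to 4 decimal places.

MAP − MLE = -1.2778

Σxᵢ = 35. Posterior is Gamma(42, 9); MAP = (42−1)/9 = 41/9 ≈ 4.55556.
MLE = x̄ = 35/6 ≈ 5.83333.
Difference = 41/9 − 35/6 = -23/18 ≈ -1.2778.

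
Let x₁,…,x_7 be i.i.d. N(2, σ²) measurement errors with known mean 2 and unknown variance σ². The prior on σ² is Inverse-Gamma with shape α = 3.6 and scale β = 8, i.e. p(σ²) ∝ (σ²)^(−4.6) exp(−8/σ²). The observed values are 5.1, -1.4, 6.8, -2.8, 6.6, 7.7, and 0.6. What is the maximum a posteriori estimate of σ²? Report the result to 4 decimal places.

Sum of squared deviations about the known mean: SS = (5.1−2)² + (-1.4−2)² + (6.8−2)² + (-2.8−2)² + (6.6−2)² + (7.7−2)² + (0.6−2)² = 122.86.
The Normal likelihood contributes (σ²)^(−n/2) exp(−SS/(2σ²)), so the posterior is Inverse-Gamma(α + n/2, β + SS/2) = Inverse-Gamma(7.1, 69.43).
The mode of Inverse-Gamma(a, b) is b/(a+1) = 69.43/8.1 ≈ 8.5716.

σ̂²_MAP = 8.5716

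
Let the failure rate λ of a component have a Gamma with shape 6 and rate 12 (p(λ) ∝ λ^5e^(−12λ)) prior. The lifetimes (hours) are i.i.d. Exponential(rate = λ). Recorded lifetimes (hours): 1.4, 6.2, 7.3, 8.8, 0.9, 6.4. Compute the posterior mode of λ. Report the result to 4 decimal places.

The Exponential(rate=λ) likelihood is ∝ λ^n e^(−λΣtᵢ). Here n = 6 and Σtᵢ = 1.4 + 6.2 + 7.3 + 8.8 + 0.9 + 6.4 = 31.
Posterior ∝ λ^5e^(−12λ) · λ^6e^(−31λ) = λ^11e^(−43λ), i.e. Gamma(12, 43).
Mode = (a−1)/b = 11/43 ≈ 0.2558.

λ̂_MAP = 0.2558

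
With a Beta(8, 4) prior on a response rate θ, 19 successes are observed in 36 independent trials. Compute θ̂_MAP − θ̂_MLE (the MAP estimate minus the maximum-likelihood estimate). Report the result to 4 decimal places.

MAP − MLE = 0.0374

Posterior is Beta(27, 21); MAP = (27−1)/(48−2) = 26/46 ≈ 0.56522.
MLE ignores the prior: θ̂_MLE = k/n = 19/36 ≈ 0.52778.
Difference = 26/46 − 19/36 = 31/828 ≈ 0.0374.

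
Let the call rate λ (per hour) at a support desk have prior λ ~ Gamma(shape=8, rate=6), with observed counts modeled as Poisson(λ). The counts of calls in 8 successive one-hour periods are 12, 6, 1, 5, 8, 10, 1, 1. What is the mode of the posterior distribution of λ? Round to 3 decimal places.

λ̂_MAP = 3.643

Σxᵢ = 12+6+1+5+8+10+1+1 = 44, with n = 8.
Posterior ∝ λ^7e^(−6λ) · λ^44e^(−8λ) = λ^51e^(−14λ), i.e. Gamma(shape=52, rate=14).
The mode of a Gamma(a, b) with a ≥ 1 (shape–rate) is (a−1)/b = 51/14 ≈ 3.643.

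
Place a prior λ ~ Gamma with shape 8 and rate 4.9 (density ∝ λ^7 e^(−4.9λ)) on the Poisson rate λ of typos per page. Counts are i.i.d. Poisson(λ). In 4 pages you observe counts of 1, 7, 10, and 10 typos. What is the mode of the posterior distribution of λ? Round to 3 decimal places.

λ̂_MAP = 3.933

Σxᵢ = 1+7+10+10 = 28, with n = 4.
Posterior ∝ λ^7e^(−4.9λ) · λ^28e^(−4λ) = λ^35e^(−8.9λ), i.e. Gamma(shape=36, rate=8.9).
The mode of a Gamma(a, b) with a ≥ 1 (shape–rate) is (a−1)/b = 35/8.9 ≈ 3.933.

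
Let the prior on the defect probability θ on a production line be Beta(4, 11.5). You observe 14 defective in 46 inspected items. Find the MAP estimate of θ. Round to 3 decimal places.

θ̂_MAP = 0.286

Prior: Beta(4, 11.5).
Data: 14 successes in 46 trials. The binomial likelihood contributes θ^14(1−θ)^32, so the posterior is Beta(4+14, 11.5+32) = Beta(18, 43.5).
For Beta(a, b) with a, b > 1 the mode is (a−1)/(a+b−2) = 17/59.5 ≈ 0.286.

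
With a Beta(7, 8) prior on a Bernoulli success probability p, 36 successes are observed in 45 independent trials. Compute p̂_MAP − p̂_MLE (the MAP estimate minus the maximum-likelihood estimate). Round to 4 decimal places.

Posterior is Beta(43, 17); MAP = (43−1)/(60−2) = 42/58 ≈ 0.72414.
MLE ignores the prior: p̂_MLE = k/n = 36/45 ≈ 0.80000.
Difference = 42/58 − 36/45 = -11/145 ≈ -0.0759.

MAP − MLE = -0.0759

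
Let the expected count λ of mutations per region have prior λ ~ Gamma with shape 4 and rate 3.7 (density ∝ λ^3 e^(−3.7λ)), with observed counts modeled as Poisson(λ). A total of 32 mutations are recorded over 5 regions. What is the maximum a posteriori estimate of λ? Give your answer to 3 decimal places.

λ̂_MAP = 4.023

Σxᵢ = 32, n = 5.
Posterior ∝ λ^3e^(−3.7λ) · λ^32e^(−5λ) = λ^35e^(−8.7λ), i.e. Gamma(shape=36, rate=8.7).
The mode of a Gamma(a, b) with a ≥ 1 (shape–rate) is (a−1)/b = 35/8.7 ≈ 4.023.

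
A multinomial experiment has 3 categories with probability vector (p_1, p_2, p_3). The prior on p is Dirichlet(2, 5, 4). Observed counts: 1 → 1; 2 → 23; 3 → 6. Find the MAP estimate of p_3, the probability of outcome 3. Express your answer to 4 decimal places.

MAP estimate: 0.2368

The posterior is Dirichlet(αᵢ + nᵢ) = Dirichlet(3, 28, 10).
For a Dirichlet(a₁,…,a_K) with all aᵢ > 1, the mode has j-th component (aⱼ − 1)/(Σaᵢ − K).
Here Σaᵢ = 41 and K = 3, so p_3 = (10 − 1)/(41 − 3) = 9/38 ≈ 0.2368.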